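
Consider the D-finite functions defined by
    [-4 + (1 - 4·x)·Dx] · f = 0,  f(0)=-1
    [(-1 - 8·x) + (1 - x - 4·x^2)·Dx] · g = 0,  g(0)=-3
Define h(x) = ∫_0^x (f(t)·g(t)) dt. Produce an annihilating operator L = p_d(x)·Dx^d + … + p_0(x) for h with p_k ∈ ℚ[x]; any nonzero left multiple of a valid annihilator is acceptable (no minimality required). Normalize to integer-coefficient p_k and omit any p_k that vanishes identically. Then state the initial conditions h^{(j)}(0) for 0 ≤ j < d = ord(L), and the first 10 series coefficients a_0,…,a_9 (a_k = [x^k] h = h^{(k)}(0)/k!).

f: a_k = -1, -4, -16, -64, -256, -1024, -4096, -16384, -65536, -262144, …
g: a_k = -3, -3, -15, -27, -87, -195, -543, -1323, -3495, -8787, …
f·g: L₀ = L_f ⊗_s L_g, ord ≤ 1·1.
h=∫h₀ ⇒ L = L₀·Dx.
L = (-5 + 48·x^2)·Dx + (1 - 5·x + 16·x^3)·Dx^2  (order 2).
h: a_k = 0, 3, 15/2, 25, 327/4, 279, 1925/2, 23643/7, 95895/8, 129025/3, …
ICs: h(0) = 0, h′(0) = 3.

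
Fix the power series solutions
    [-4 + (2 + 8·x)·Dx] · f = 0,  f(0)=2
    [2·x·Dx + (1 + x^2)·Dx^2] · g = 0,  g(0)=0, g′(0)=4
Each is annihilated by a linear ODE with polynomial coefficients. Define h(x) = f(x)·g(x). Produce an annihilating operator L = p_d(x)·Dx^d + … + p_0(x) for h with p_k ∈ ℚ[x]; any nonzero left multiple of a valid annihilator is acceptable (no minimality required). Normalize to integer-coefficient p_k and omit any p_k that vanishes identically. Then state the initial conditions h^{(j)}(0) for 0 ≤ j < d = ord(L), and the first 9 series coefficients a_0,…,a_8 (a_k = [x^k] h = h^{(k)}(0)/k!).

f: a_k = 2, 4, -4, 8, -20, 56, -168, 528, -1716, …
g: a_k = 0, 4, 0, -4/3, 0, 4/5, 0, -4/7, 0, …
Sym-product of L_f,L_g gives L₀ (≤ ord 2).
L = (12 - 4·x - 4·x^2) + (-4 - 14·x + 12·x^2 + 16·x^3)·Dx + (1 + 8·x + 17·x^2 + 8·x^3 + 16·x^4)·Dx^2  (order 2).
h: a_k = 0, 8, 16, -56/3, 80/3, -1096/15, 3248/15, -68216/105, 214352/105, …
ICs: h(0) = 0, h′(0) = 8.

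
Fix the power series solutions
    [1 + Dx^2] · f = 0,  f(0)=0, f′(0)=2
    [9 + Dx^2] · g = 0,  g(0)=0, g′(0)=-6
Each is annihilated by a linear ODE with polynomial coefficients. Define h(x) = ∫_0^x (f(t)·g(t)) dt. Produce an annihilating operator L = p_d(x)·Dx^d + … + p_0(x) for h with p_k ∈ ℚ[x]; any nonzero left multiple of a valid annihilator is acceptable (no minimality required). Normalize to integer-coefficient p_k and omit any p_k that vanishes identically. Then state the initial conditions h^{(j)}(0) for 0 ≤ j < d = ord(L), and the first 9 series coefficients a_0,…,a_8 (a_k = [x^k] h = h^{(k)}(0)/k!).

f: a_k = 0, 2, 0, -1/3, 0, 1/60, 0, -1/2520, 0, …
g: a_k = 0, -6, 0, 9, 0, -81/20, 0, 243/280, 0, …
Sym-product of L_f,L_g gives L₀ (≤ ord 4).
∫: right-multiply L₀ by Dx.
L = 64·Dx + 20·Dx^3 + Dx^5  (order 5).
h: a_k = 0, 0, 0, -4, 0, 4, 0, -8/5, 0, …
ICs: h(0) = 0, h′(0) = 0, h′′(0) = 0, h′′′(0) = -24, h′′′′(0) = 0.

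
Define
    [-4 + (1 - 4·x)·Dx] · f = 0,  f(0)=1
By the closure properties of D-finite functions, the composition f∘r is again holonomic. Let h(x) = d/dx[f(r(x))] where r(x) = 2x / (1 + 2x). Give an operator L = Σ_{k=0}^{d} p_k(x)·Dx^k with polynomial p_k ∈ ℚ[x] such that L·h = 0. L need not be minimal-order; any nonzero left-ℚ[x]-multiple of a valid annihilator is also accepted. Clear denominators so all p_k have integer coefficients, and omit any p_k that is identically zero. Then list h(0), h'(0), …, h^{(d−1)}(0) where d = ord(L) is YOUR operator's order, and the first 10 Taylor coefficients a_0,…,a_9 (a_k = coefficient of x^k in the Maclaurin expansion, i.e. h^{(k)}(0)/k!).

f: a_k = 1, 4, 16, 64, 256, 1024, 4096, 16384, 65536, 262144, …
Change of var in L_f (x↦r) gives L₀.
h₀' ⇒ L via d/dx closure of L₀.
L = 12 + (-1 + 6·x)·Dx  (order 1).
h: a_k = 8, 96, 864, 6912, 51840, 373248, 2612736, 17915904, 120932352, 806215680, …
ICs: h(0) = 8.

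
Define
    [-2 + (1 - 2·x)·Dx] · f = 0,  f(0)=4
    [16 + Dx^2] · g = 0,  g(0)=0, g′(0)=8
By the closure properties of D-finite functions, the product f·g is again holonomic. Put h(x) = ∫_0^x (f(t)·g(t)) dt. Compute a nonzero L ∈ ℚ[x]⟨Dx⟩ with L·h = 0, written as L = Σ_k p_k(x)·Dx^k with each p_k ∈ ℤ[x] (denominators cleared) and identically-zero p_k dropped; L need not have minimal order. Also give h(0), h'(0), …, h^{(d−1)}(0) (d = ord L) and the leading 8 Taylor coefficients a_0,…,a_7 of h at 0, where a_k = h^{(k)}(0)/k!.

f: a_k = 4, 8, 16, 32, 64, 128, 256, 512, …
g: a_k = 0, 8, 0, -64/3, 0, 256/15, 0, -2048/315, …
h₀=f·g: eliminate ⇒ L₀, order ≤ 1·2.
∫: right-multiply L₀ by Dx.
L = (-16 + 32·x)·Dx + 4·Dx^2 + (-1 + 2·x)·Dx^3  (order 3).
h: a_k = 0, 0, 16, 64/3, 32/3, 256/15, 1792/45, 1024/15, …
ICs: h(0) = 0, h′(0) = 0, h′′(0) = 32.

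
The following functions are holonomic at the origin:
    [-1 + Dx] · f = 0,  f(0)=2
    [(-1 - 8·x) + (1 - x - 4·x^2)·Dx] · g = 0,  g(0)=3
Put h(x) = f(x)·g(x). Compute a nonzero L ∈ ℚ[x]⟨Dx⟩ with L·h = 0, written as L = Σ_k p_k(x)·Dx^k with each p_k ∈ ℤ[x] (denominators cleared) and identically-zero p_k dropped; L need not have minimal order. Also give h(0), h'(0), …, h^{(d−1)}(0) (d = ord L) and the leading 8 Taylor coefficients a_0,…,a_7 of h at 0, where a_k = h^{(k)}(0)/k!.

f: a_k = 2, 2, 1, 1/3, 1/12, 1/60, 1/360, 1/2520, …
g: a_k = 3, 3, 15, 27, 87, 195, 543, 1323, …
L₀ := L_f ⊗_s L_g (sym. prod.), ord ≤ 1.
L = (2 + 7·x - 4·x^2) + (-1 + x + 4·x^2)·Dx  (order 1).
h: a_k = 6, 12, 39, 88, 977/4, 5963/10, 188797/120, 831287/210, …
ICs: h(0) = 6.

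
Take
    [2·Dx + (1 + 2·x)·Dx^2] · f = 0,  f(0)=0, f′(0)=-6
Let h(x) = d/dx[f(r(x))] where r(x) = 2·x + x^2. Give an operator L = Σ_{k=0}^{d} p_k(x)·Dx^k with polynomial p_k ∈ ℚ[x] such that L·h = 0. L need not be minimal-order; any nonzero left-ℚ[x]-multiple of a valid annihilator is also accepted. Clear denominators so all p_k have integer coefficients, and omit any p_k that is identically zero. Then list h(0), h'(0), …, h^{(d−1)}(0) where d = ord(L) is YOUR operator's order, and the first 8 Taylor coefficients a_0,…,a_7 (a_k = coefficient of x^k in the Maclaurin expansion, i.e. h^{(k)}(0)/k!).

L = (3 + 4·x + 2·x^2) + (1 + 5·x + 6·x^2 + 2·x^3)·Dx  (order 1).
h: a_k = -12, 36, -120, 408, -1392, 4752, -16224, 55392, …
ICs: h(0) = -12.

f: a_k = 0, -6, 6, -8, 12, -96/5, 32, -384/7, …
Substitute x→r, Dx→(1/r')Dx; clear ⇒ L₀.
h₀' ⇒ L via d/dx closure of L₀.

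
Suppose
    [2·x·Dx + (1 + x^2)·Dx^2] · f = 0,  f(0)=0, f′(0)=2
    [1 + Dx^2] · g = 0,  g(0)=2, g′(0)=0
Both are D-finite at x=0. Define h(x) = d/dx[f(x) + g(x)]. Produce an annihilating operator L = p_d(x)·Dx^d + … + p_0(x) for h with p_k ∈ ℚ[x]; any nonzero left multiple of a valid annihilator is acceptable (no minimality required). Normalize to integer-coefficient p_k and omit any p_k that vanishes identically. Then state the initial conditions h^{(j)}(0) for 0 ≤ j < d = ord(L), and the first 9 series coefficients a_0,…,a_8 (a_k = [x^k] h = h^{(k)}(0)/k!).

L = (-22·x + 28·x^3 + 2·x^5) + (-1 + 7·x^2 + 9·x^4 + x^6)·Dx + (-22·x + 28·x^3 + 2·x^5)·Dx^2 + (-1 + 7·x^2 + 9·x^4 + x^6)·Dx^3  (order 3).
h: a_k = 2, -2, -2, 1/3, 2, -1/60, -2, 1/2520, 2, …
ICs: h(0) = 2, h′(0) = -2, h′′(0) = -4.

f: a_k = 0, 2, 0, -2/3, 0, 2/5, 0, -2/7, 0, …
g: a_k = 2, 0, -1, 0, 1/12, 0, -1/360, 0, 1/20160, …
Sum ⇒ L₀ = lclm(L_f,L_g) in ℚ(x)⟨Dx⟩.
Derive L from L₀ (diff closure).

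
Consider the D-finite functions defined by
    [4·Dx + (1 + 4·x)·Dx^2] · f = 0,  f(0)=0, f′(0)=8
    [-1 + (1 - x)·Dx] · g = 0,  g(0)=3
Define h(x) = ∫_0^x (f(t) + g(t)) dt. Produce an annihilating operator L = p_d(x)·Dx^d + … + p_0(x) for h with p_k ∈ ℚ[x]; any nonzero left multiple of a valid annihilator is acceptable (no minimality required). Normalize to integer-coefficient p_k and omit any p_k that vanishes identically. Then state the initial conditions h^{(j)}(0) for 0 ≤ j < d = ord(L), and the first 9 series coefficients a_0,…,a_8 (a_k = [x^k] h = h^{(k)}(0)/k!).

L = (-44 - 16·x)·Dx^2 + (13 - 56·x - 32·x^2)·Dx^3 + (3 + 11·x - 6·x^2 - 8·x^3)·Dx^4  (order 4).
h: a_k = 0, 3, 11/2, -13/3, 137/12, -25, 2063/30, -4087/21, 32789/56, …
ICs: h(0) = 0, h′(0) = 3, h′′(0) = 11, h′′′(0) = -26.

f: a_k = 0, 8, -16, 128/3, -128, 2048/5, -4096/3, 32768/7, -16384, …
g: a_k = 3, 3, 3, 3, 3, 3, 3, 3, 3, …
f+g: L₀ = lclm(L_f,L_g), ord ≤ 2+1.
Integrate: L := L₀·Dx.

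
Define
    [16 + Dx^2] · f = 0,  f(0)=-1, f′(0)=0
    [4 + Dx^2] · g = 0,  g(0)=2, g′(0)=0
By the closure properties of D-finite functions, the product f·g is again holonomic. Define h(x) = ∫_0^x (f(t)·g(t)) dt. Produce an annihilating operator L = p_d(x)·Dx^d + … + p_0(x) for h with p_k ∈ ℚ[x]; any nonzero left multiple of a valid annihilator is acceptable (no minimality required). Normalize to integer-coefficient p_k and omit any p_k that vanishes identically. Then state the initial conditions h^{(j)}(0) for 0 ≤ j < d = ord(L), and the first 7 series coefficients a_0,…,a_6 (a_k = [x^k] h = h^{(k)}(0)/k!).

f: a_k = -1, 0, 8, 0, -32/3, 0, 256/45, …
g: a_k = 2, 0, -4, 0, 4/3, 0, -8/45, …
Product ⇒ symmetric product L₀, ord ≤ 4.
∫: right-multiply L₀ by Dx.
L = 144·Dx + 40·Dx^3 + Dx^5  (order 5).
h: a_k = 0, -2, 0, 20/3, 0, -164/15, 0, …
ICs: h(0) = 0, h′(0) = -2, h′′(0) = 0, h′′′(0) = 40, h′′′′(0) = 0.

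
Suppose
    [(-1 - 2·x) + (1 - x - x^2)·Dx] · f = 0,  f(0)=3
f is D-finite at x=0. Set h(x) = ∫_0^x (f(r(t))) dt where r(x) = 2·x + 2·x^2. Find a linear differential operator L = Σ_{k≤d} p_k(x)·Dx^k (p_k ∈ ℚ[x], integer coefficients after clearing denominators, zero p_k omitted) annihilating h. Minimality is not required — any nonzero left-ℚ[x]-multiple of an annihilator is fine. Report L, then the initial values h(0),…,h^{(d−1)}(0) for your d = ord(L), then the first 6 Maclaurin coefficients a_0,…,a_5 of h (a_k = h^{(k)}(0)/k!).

L = (2 + 12·x + 24·x^2 + 16·x^3)·Dx + (-1 + 2·x + 6·x^2 + 8·x^3 + 4·x^4)·Dx^2  (order 2).
h: a_k = 0, 3, 3, 10, 30, 96, …
ICs: h(0) = 0, h′(0) = 3.

f: a_k = 3, 3, 6, 9, 15, 24, …
f∘r: x↦r, Dx↦Dx/r' in L_f ⇒ L₀.
h=∫h₀ ⇒ L = L₀·Dx.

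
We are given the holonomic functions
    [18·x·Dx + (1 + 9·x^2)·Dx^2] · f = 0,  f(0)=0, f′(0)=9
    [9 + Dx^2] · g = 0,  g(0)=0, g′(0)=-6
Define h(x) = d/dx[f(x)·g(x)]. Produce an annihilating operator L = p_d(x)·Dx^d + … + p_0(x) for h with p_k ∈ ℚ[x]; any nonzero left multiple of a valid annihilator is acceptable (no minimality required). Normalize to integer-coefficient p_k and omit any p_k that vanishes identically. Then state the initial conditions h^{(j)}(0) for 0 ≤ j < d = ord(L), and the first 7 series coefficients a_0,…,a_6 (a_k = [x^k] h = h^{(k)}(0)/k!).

L = (8910 + 214326·x^2 + 3024621·x^4 + 5668704·x^6 + 6377292·x^8 + 9565938·x^10 + 43046721·x^12) + (5508·x + 207036·x^3 + 1837080·x^5 + 4723920·x^7 + 10628820·x^9 + 19131876·x^11)·Dx + (1080 + 27540·x^2 + 389286·x^4 + 971028·x^6 + 1889568·x^8 + 4251528·x^10 + 9565938·x^12)·Dx^2 + (612·x + 23004·x^3 + 204120·x^5 + 524880·x^7 + 1180980·x^9 + 2125764·x^11)·Dx^3 + (10 + 414·x^2 + 5913·x^4 + 37908·x^6 + 131220·x^8 + 354294·x^10 + 531441·x^12)·Dx^4  (order 4).
h: a_k = 0, -108, 0, 972, 0, -13851/2, 0, …
ICs: h(0) = 0, h′(0) = -108, h′′(0) = 0, h′′′(0) = 5832.

f: a_k = 0, 9, 0, -27, 0, 729/5, 0, …
g: a_k = 0, -6, 0, 9, 0, -81/20, 0, …
f·g: L₀ = L_f ⊗_s L_g, ord ≤ 2·2.
h₀' ⇒ L via d/dx closure of L₀.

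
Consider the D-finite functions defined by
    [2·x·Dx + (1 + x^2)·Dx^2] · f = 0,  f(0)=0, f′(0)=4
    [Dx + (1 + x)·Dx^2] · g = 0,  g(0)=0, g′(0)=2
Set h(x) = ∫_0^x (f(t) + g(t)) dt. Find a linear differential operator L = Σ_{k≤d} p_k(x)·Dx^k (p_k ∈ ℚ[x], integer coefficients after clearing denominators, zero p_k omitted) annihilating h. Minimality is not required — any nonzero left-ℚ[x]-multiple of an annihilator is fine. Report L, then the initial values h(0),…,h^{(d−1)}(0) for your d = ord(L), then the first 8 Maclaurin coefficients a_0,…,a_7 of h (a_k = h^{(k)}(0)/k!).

f: a_k = 0, 4, 0, -4/3, 0, 4/5, 0, -4/7, …
g: a_k = 0, 2, -1, 2/3, -1/2, 2/5, -1/3, 2/7, …
Sum ⇒ L₀ = lclm(L_f,L_g) in ℚ(x)⟨Dx⟩.
h=∫₀ˣh₀: take L = L₀·Dx.
L = (-2 - 6·x + 6·x^2 + 2·x^3)·Dx^2 + (-4 - 4·x + 12·x^3 + 4·x^4)·Dx^3 + (-1 + x + 2·x^2 + 2·x^3 + 3·x^4 + x^5)·Dx^4  (order 4).
h: a_k = 0, 0, 3, -1/3, -1/6, -1/10, 1/5, -1/21, …
ICs: h(0) = 0, h′(0) = 0, h′′(0) = 6, h′′′(0) = -2.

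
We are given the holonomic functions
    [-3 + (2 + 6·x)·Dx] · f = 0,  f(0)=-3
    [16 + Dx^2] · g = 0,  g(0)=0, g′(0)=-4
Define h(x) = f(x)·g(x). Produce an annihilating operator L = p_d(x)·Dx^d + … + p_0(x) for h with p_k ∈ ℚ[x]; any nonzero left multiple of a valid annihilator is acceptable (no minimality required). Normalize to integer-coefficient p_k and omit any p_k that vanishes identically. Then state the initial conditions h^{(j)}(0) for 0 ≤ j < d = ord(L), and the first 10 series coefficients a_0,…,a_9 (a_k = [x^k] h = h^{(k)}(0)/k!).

L = (91 + 384·x + 576·x^2) + (-12 - 36·x)·Dx + (4 + 24·x + 36·x^2)·Dx^2  (order 2).
h: a_k = 0, 12, 18, -91/2, -111/4, 3781/160, 20523/320, -3137023/26880, 855943/3584, -4801378103/7741440, …
ICs: h(0) = 0, h′(0) = 12.

f: a_k = -3, -9/2, 27/8, -81/16, 1215/128, -5103/256, 45927/1024, -216513/2048, 8444007/32768, -42220035/65536, …
g: a_k = 0, -4, 0, 32/3, 0, -128/15, 0, 1024/315, 0, -2048/2835, …
L₀ := L_f ⊗_s L_g (sym. prod.), ord ≤ 2.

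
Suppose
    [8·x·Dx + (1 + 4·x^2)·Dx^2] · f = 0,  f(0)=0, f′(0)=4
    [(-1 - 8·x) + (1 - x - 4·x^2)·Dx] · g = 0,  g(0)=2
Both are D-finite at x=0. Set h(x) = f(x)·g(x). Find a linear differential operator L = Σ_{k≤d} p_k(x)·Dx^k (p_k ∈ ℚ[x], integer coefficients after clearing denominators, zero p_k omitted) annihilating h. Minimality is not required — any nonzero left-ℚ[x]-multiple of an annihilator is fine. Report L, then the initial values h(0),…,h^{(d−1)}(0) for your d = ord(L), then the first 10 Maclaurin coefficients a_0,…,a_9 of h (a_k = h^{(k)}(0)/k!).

f: a_k = 0, 4, 0, -16/3, 0, 64/5, 0, -256/7, 0, 1024/9, …
g: a_k = 2, 2, 10, 18, 58, 130, 362, 882, 2330, 5858, …
L₀ := L_f ⊗_s L_g (sym. prod.), ord ≤ 2.
L = (8 + 8·x + 96·x^2) + (2 + 8·x + 16·x^2 + 96·x^3)·Dx + (-1 + x + 4·x^3 + 16·x^4)·Dx^2  (order 2).
h: a_k = 0, 8, 8, 88/3, 184/3, 3064/15, 2248/5, 25064/21, 314152/105, 2517976/315, …
ICs: h(0) = 0, h′(0) = 8.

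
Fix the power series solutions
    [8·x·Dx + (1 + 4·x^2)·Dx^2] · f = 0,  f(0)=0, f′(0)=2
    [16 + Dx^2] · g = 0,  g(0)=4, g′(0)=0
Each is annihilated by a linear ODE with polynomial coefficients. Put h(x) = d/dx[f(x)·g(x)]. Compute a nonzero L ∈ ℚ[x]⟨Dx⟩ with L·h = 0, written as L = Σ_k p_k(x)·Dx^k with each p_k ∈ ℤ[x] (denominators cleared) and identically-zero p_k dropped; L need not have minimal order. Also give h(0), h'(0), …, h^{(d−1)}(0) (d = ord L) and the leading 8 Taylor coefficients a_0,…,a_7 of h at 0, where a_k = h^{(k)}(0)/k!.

f: a_k = 0, 2, 0, -8/3, 0, 32/5, 0, -128/7, …
g: a_k = 4, 0, -32, 0, 128/3, 0, -1024/45, 0, …
Product ⇒ symmetric product L₀, ord ≤ 4.
Derive L from L₀ (diff closure).
L = (4096 + 58368·x^2 + 354304·x^4 + 983040·x^6 + 1867776·x^8 + 2621440·x^10 + 2097152·x^12) + (1984·x + 30208·x^3 + 158720·x^5 + 409600·x^7 + 655360·x^9 + 524288·x^11)·Dx + (336 + 5216·x^2 + 34560·x^4 + 114176·x^6 + 249856·x^8 + 360448·x^10 + 262144·x^12)·Dx^2 + (124·x + 1888·x^3 + 9920·x^5 + 25600·x^7 + 40960·x^9 + 32768·x^11)·Dx^3 + (5 + 98·x^2 + 776·x^4 + 3296·x^6 + 8320·x^8 + 12288·x^10 + 8192·x^12)·Dx^4  (order 4).
h: a_k = 8, 0, -224, 0, 2944/3, 0, -137728/45, 0, …
ICs: h(0) = 8, h′(0) = 0, h′′(0) = -448, h′′′(0) = 0.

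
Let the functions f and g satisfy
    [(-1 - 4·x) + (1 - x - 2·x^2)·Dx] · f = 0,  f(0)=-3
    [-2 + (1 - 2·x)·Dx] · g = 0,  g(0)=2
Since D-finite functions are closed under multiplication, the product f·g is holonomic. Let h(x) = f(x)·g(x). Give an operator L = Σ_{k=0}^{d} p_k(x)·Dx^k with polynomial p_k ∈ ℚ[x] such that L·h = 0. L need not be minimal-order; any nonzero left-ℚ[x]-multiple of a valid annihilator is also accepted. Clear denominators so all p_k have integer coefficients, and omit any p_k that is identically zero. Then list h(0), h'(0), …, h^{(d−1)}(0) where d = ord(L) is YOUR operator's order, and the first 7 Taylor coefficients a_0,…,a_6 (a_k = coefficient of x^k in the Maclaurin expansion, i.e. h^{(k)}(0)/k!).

L = (3 + 6·x) + (-1 + x + 2·x^2)·Dx  (order 1).
h: a_k = -6, -18, -54, -138, -342, -810, -1878, …
ICs: h(0) = -6.

f: a_k = -3, -3, -9, -15, -33, -63, -129, …
g: a_k = 2, 4, 8, 16, 32, 64, 128, …
f·g: L₀ = L_f ⊗_s L_g, ord ≤ 1·1.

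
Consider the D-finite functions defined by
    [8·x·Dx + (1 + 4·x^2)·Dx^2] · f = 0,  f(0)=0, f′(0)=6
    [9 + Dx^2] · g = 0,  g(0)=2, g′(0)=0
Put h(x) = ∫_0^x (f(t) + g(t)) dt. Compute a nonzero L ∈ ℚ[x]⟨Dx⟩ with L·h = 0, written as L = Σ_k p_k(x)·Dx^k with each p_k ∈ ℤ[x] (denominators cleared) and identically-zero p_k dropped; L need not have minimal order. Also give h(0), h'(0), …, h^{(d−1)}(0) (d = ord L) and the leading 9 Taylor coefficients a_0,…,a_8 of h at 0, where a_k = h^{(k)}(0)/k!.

L = (-2808·x + 19008·x^3 + 10368·x^5)·Dx^2 + (9 + 1548·x^2 + 7344·x^4 + 5184·x^6)·Dx^3 + (-312·x + 2112·x^3 + 1152·x^5)·Dx^4 + (1 + 172·x^2 + 816·x^4 + 576·x^6)·Dx^5  (order 5).
h: a_k = 0, 2, 3, -3, -2, 27/20, 16/5, -81/280, -48/7, …
ICs: h(0) = 0, h′(0) = 2, h′′(0) = 6, h′′′(0) = -18, h′′′′(0) = -48.

f: a_k = 0, 6, 0, -8, 0, 96/5, 0, -384/7, 0, …
g: a_k = 2, 0, -9, 0, 27/4, 0, -81/40, 0, 729/2240, …
f+g: L₀ = lclm(L_f,L_g), ord ≤ 2+2.
h=∫h₀ ⇒ L = L₀·Dx.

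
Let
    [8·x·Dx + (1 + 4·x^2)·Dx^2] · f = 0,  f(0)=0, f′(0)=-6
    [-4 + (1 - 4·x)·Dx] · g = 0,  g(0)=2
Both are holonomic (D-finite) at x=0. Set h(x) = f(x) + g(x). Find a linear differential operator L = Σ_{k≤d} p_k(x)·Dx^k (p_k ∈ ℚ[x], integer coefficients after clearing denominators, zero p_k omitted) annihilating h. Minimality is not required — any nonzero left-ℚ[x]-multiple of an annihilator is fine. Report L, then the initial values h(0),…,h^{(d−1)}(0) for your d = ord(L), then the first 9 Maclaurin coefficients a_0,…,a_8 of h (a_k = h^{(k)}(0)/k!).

f: a_k = 0, -6, 0, 8, 0, -96/5, 0, 384/7, 0, …
g: a_k = 2, 8, 32, 128, 512, 2048, 8192, 32768, 131072, …
Sum ⇒ L₀ = lclm(L_f,L_g) in ℚ(x)⟨Dx⟩.
L = (8 - 128·x - 96·x^2)·Dx + (-13 + 8·x - 100·x^2 - 96·x^3)·Dx^2 + (1 - 3·x - 12·x^3 - 16·x^4)·Dx^3  (order 3).
h: a_k = 2, 2, 32, 136, 512, 10144/5, 8192, 229760/7, 131072, …
ICs: h(0) = 2, h′(0) = 2, h′′(0) = 64.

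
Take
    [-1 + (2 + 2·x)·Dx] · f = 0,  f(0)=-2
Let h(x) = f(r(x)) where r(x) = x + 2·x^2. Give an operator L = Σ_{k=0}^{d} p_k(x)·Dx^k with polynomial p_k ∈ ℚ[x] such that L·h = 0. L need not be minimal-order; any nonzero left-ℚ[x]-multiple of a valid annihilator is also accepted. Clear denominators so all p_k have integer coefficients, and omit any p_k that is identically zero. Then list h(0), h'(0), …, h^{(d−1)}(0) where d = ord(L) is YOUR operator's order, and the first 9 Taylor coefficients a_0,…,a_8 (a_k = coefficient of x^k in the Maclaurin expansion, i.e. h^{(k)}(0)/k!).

f: a_k = -2, -1, 1/4, -1/8, 5/64, -7/128, 21/512, -33/1024, 429/16384, …
L₀ from L_f via x↦r, Dx↦r'^{-1}Dx.
L = (-1 - 4·x) + (2 + 2·x + 4·x^2)·Dx  (order 1).
h: a_k = -2, -1, -7/4, 7/8, 21/64, -119/128, 189/512, 791/1024, -17843/16384, …
ICs: h(0) = -2.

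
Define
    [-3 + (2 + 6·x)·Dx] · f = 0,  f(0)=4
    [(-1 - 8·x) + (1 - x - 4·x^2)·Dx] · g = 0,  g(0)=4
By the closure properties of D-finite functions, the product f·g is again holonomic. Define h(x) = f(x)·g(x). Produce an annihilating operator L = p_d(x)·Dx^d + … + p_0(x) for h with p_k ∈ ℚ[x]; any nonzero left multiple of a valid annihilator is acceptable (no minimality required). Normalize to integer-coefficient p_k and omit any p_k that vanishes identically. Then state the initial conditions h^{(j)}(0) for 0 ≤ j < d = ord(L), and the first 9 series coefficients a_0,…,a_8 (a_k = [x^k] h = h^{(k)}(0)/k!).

f: a_k = 4, 6, -9/2, 27/4, -405/32, 1701/64, -15309/256, 72171/512, -2814669/8192, …
g: a_k = 4, 4, 20, 36, 116, 260, 724, 1764, 4660, …
h₀=f·g: eliminate ⇒ L₀, order ≤ 1·1.
L = (5 + 19·x + 36·x^2) + (-2 - 4·x + 14·x^2 + 24·x^3)·Dx  (order 1).
h: a_k = 16, 40, 86, 273, 4531/8, 28235/16, 242623/64, 1460937/128, 51616067/2048, …
ICs: h(0) = 16.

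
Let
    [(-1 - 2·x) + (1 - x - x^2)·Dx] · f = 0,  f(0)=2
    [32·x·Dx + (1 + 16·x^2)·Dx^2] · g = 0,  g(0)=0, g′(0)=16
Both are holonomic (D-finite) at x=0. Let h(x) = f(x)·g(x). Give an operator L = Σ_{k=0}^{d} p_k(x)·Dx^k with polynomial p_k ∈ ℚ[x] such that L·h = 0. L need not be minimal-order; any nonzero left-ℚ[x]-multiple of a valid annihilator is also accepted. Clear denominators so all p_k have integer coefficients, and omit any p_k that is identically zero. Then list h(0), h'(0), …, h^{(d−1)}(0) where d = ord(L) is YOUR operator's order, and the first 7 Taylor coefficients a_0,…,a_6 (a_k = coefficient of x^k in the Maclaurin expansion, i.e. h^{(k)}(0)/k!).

f: a_k = 2, 2, 4, 6, 10, 16, 26, …
g: a_k = 0, 16, 0, -256/3, 0, 4096/5, 0, …
Product ⇒ symmetric product L₀, ord ≤ 2.
L = (2 + 32·x + 96·x^2) + (2 - 28·x + 64·x^2 + 96·x^3)·Dx + (-1 + x - 15·x^2 + 16·x^3 + 16·x^4)·Dx^2  (order 2).
h: a_k = 0, 32, 32, -320/3, -224/3, 21856/15, 6912/5, …
ICs: h(0) = 0, h′(0) = 32.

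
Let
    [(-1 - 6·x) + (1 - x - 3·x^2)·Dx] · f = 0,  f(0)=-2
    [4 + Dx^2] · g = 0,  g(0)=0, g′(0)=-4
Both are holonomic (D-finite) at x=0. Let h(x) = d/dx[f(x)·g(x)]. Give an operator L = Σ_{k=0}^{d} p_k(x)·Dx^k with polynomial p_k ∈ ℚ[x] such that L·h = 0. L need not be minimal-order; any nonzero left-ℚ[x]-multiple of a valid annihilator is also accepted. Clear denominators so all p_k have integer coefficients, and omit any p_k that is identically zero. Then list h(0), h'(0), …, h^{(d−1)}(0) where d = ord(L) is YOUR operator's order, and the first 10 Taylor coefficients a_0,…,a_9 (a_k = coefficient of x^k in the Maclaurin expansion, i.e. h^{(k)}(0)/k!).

f: a_k = -2, -2, -8, -14, -38, -80, -194, -434, -1016, -2318, …
g: a_k = 0, -4, 0, 8/3, 0, -8/15, 0, 16/315, 0, -8/2835, …
f·g: L₀ = L_f ⊗_s L_g, ord ≤ 1·2.
h=h₀': d/dx-closure on L₀ ⇒ L.
L = (10 - 16·x - 40·x^2 + 48·x^3 + 72·x^4) + (5 + 34·x + 36·x^2 + 72·x^3)·Dx + (-1 - x - x^2 + 12·x^3 + 18·x^4)·Dx^2  (order 2).
h: a_k = 8, 16, 80, 608/3, 1976/3, 8512/5, 213832/45, 771136/63, 2022224/63, 46248080/567, …
ICs: h(0) = 8, h′(0) = 16.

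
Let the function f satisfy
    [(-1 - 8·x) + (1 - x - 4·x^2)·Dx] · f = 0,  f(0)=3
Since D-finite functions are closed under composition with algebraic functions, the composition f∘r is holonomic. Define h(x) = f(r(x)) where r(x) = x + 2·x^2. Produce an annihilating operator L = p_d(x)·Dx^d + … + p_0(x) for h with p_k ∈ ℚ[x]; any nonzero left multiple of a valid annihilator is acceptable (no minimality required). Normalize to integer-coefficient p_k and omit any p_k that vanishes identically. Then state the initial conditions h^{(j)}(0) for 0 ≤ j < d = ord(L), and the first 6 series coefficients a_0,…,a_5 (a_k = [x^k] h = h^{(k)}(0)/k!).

f: a_k = 3, 3, 15, 27, 87, 195, …
Substitute x→r, Dx→(1/r')Dx; clear ⇒ L₀.
L = (1 + 12·x + 48·x^2 + 64·x^3) + (-1 + x + 6·x^2 + 16·x^3 + 16·x^4)·Dx  (order 1).
h: a_k = 3, 3, 21, 87, 309, 1215, …
ICs: h(0) = 3.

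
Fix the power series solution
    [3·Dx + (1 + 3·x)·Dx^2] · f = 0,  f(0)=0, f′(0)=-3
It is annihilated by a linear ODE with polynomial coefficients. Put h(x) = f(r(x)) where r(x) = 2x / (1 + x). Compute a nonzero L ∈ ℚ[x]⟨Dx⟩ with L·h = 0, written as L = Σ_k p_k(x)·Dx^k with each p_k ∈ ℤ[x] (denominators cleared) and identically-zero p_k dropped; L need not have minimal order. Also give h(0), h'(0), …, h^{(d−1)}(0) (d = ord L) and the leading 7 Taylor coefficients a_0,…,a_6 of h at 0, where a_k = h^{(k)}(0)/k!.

f: a_k = 0, -3, 9/2, -9, 81/4, -243/5, 243/2, …
Substitute x→r, Dx→(1/r')Dx; clear ⇒ L₀.
L = (8 + 14·x)·Dx + (1 + 8·x + 7·x^2)·Dx^2  (order 2).
h: a_k = 0, -6, 24, -114, 600, -16806/5, 19608, …
ICs: h(0) = 0, h′(0) = -6.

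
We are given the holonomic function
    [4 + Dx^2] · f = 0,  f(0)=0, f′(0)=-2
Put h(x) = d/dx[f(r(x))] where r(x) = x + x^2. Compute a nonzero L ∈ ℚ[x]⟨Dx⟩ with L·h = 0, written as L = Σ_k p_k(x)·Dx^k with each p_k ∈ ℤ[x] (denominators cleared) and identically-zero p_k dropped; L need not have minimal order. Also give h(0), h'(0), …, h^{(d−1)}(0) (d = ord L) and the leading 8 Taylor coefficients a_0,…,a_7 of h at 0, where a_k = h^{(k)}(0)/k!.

L = (16 + 32·x + 96·x^2 + 128·x^3 + 64·x^4) + (-6 - 12·x)·Dx + (1 + 4·x + 4·x^2)·Dx^2  (order 2).
h: a_k = -2, -4, 4, 16, 56/3, 0, -832/45, -896/45, …
ICs: h(0) = -2, h′(0) = -4.

f: a_k = 0, -2, 0, 4/3, 0, -4/15, 0, 8/315, …
Substitute x→r, Dx→(1/r')Dx; clear ⇒ L₀.
h=h₀': d/dx-closure on L₀ ⇒ L.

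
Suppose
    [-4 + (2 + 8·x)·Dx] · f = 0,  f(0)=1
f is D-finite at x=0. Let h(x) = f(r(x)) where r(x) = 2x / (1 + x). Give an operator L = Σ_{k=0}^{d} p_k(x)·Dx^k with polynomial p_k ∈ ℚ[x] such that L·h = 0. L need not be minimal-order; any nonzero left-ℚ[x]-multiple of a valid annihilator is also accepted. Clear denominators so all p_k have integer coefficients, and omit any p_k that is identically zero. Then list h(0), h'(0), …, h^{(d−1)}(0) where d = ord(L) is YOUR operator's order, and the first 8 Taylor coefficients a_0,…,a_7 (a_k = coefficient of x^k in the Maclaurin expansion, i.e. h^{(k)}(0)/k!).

L = -4 + (1 + 10·x + 9·x^2)·Dx  (order 1).
h: a_k = 1, 4, -12, 52, -284, 1764, -11820, 83220, …
ICs: h(0) = 1.

f: a_k = 1, 2, -2, 4, -10, 28, -84, 264, …
f∘r: x↦r, Dx↦Dx/r' in L_f ⇒ L₀.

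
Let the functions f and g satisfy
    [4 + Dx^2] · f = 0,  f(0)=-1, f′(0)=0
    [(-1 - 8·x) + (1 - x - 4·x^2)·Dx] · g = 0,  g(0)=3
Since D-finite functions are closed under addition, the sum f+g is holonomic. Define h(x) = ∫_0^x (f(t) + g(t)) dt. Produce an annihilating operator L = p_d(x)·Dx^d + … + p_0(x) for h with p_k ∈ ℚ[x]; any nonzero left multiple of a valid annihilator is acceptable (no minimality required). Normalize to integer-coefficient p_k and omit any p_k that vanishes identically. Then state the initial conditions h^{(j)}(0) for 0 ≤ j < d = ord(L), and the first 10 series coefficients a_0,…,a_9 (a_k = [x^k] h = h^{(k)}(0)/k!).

f: a_k = -1, 0, 2, 0, -2/3, 0, 4/45, 0, -2/315, 0, …
g: a_k = 3, 3, 15, 27, 87, 195, 543, 1323, 3495, 8787, …
Sum ⇒ L₀ = lclm(L_f,L_g) in ℚ(x)⟨Dx⟩.
h=∫₀ˣh₀: take L = L₀·Dx.
L = (-116 - 1008·x - 968·x^2 - 2688·x^3 - 640·x^4 - 1024·x^5)·Dx + (28 + 4·x - 8·x^2 - 200·x^3 - 480·x^4 - 384·x^5 - 512·x^6)·Dx^2 + (-29 - 252·x - 242·x^2 - 672·x^3 - 160·x^4 - 256·x^5)·Dx^3 + (7 + x - 2·x^2 - 50·x^3 - 120·x^4 - 96·x^5 - 128·x^6)·Dx^4  (order 4).
h: a_k = 0, 2, 3/2, 17/3, 27/4, 259/15, 65/2, 24439/315, 1323/8, 1100923/2835, …
ICs: h(0) = 0, h′(0) = 2, h′′(0) = 3, h′′′(0) = 34.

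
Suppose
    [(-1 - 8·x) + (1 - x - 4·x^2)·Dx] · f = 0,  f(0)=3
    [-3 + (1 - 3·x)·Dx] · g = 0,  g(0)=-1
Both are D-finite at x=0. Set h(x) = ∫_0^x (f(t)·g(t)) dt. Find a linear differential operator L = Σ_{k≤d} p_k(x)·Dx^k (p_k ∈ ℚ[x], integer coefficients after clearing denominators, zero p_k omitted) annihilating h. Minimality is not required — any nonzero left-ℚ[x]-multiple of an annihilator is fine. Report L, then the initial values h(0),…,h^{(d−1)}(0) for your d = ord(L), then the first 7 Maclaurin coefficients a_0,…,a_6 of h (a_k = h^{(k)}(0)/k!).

L = (-4 - 2·x + 36·x^2)·Dx + (1 - 4·x - x^2 + 12·x^3)·Dx^2  (order 2).
h: a_k = 0, -3, -6, -17, -45, -627/5, -346, …
ICs: h(0) = 0, h′(0) = -3.

f: a_k = 3, 3, 15, 27, 87, 195, 543, …
g: a_k = -1, -3, -9, -27, -81, -243, -729, …
f·g: L₀ = L_f ⊗_s L_g, ord ≤ 1·1.
h=∫h₀ ⇒ L = L₀·Dx.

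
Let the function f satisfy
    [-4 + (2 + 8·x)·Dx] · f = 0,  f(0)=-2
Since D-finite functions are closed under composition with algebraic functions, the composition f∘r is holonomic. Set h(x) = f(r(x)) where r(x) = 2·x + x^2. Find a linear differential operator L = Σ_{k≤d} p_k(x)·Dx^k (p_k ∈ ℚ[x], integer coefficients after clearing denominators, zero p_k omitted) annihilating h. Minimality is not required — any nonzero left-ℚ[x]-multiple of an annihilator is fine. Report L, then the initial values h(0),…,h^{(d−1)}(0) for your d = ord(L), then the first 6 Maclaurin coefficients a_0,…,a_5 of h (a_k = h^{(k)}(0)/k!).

f: a_k = -2, -4, 4, -8, 20, -56, …
h₀=f(r): pull back L_f along r ⇒ L₀.
L = (-4 - 4·x) + (1 + 8·x + 4·x^2)·Dx  (order 1).
h: a_k = -2, -8, 12, -48, 228, -1200, …
ICs: h(0) = -2.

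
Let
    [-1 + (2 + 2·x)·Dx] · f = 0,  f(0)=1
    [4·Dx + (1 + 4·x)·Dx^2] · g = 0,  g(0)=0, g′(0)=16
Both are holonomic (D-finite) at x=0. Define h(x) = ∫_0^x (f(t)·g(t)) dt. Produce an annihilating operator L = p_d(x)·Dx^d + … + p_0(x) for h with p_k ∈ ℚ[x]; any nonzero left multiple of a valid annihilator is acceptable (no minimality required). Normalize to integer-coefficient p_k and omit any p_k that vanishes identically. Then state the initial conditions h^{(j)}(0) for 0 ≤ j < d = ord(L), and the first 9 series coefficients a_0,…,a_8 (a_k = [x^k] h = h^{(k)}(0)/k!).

f: a_k = 1, 1/2, -1/8, 1/16, -5/128, 7/256, -21/1024, 33/2048, -429/32768, …
g: a_k = 0, 16, -32, 256/3, -256, 4096/5, -8192/3, 65536/7, -32768, …
L₀ := L_f ⊗_s L_g (sym. prod.), ord ≤ 2.
Integrate: L := L₀·Dx.
L = (-5 + 4·x)·Dx + (12 + 12·x)·Dx^2 + (4 + 24·x + 36·x^2 + 16·x^3)·Dx^3  (order 3).
h: a_k = 0, 0, 8, -8, 101/6, -125/3, 81349/720, -547691/1680, 52913387/53760, …
ICs: h(0) = 0, h′(0) = 0, h′′(0) = 16.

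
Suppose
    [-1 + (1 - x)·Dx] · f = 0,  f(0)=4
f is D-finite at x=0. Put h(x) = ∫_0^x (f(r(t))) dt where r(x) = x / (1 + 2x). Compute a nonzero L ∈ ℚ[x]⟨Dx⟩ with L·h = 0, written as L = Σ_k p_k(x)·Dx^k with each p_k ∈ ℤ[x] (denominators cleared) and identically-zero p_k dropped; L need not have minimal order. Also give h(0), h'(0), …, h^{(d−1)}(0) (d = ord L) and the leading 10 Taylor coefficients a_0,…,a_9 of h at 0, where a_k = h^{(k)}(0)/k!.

L = -Dx + (1 + 3·x + 2·x^2)·Dx^2  (order 2).
h: a_k = 0, 4, 2, -4/3, 1, -4/5, 2/3, -4/7, 1/2, -4/9, …
ICs: h(0) = 0, h′(0) = 4.

f: a_k = 4, 4, 4, 4, 4, 4, 4, 4, 4, 4, …
Change of var in L_f (x↦r) gives L₀.
∫: right-multiply L₀ by Dx.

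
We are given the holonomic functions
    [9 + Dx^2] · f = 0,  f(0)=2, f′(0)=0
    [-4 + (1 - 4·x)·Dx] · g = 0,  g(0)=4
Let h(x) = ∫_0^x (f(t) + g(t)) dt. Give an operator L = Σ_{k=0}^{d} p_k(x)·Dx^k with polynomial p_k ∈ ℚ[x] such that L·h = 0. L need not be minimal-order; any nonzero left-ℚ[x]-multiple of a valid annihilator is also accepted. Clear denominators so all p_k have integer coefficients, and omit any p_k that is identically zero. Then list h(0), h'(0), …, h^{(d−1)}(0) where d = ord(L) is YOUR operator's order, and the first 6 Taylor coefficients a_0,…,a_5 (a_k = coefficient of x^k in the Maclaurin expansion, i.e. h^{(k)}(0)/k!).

f: a_k = 2, 0, -9, 0, 27/4, 0, …
g: a_k = 4, 16, 64, 256, 1024, 4096, …
Sum ⇒ L₀ = lclm(L_f,L_g) in ℚ(x)⟨Dx⟩.
Integrate: L := L₀·Dx.
L = (-3780 + 2592·x - 5184·x^2)·Dx + (369 - 2124·x + 3888·x^2 - 5184·x^3)·Dx^2 + (-420 + 288·x - 576·x^2)·Dx^3 + (41 - 236·x + 432·x^2 - 576·x^3)·Dx^4  (order 4).
h: a_k = 0, 6, 8, 55/3, 64, 4123/20, …
ICs: h(0) = 0, h′(0) = 6, h′′(0) = 16, h′′′(0) = 110.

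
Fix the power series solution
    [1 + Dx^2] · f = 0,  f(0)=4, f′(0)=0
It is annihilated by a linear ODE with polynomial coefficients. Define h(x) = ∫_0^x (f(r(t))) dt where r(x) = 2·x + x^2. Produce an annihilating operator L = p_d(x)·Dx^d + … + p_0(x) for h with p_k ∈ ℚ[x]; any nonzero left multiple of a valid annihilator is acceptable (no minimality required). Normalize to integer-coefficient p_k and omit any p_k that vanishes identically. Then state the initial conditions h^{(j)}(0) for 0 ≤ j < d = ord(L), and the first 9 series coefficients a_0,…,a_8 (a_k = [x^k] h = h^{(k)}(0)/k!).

L = (4 + 12·x + 12·x^2 + 4·x^3)·Dx - Dx^2 + (1 + x)·Dx^3  (order 3).
h: a_k = 0, 4, 0, -8/3, -2, 2/15, 8/9, 164/315, 1/30, …
ICs: h(0) = 0, h′(0) = 4, h′′(0) = 0.

f: a_k = 4, 0, -2, 0, 1/6, 0, -1/180, 0, 1/10080, …
Substitute x→r, Dx→(1/r')Dx; clear ⇒ L₀.
∫: right-multiply L₀ by Dx.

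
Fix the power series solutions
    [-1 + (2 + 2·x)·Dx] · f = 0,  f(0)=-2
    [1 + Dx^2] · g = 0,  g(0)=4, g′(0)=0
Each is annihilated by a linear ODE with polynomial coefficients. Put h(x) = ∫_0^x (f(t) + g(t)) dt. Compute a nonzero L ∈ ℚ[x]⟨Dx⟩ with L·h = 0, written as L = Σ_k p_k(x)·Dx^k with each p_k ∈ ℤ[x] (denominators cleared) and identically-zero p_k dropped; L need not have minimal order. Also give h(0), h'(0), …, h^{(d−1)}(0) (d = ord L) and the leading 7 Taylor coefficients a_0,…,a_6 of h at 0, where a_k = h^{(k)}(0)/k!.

f: a_k = -2, -1, 1/4, -1/8, 5/64, -7/128, 21/512, …
g: a_k = 4, 0, -2, 0, 1/6, 0, -1/180, …
Weyl lclm of L_f,L_g ⇒ L₀ (ord ≤ 3).
Integrate: L := L₀·Dx.
L = (-7 - 8·x - 4·x^2)·Dx + (6 + 22·x + 24·x^2 + 8·x^3)·Dx^2 + (-7 - 8·x - 4·x^2)·Dx^3 + (6 + 22·x + 24·x^2 + 8·x^3)·Dx^4  (order 4).
h: a_k = 0, 2, -1/2, -7/12, -1/32, 47/960, -7/768, …
ICs: h(0) = 0, h′(0) = 2, h′′(0) = -1, h′′′(0) = -7/2.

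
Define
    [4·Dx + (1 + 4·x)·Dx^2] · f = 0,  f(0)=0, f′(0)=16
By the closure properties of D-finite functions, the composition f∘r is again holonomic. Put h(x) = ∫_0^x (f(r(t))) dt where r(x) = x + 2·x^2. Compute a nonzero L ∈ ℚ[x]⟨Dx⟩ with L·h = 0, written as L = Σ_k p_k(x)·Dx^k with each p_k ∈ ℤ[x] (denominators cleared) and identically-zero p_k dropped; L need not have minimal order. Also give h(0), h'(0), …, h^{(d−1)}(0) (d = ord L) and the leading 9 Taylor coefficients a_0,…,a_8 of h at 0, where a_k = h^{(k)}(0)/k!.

L = (16·x + 32·x^2)·Dx^2 + (1 + 8·x + 24·x^2 + 32·x^3)·Dx^3  (order 3).
h: a_k = 0, 0, 8, 0, -32/3, 128/5, -512/15, 0, 1024/7, …
ICs: h(0) = 0, h′(0) = 0, h′′(0) = 16.

f: a_k = 0, 16, -32, 256/3, -256, 4096/5, -8192/3, 65536/7, -32768, …
h₀=f(r): pull back L_f along r ⇒ L₀.
Integrate: L := L₀·Dx.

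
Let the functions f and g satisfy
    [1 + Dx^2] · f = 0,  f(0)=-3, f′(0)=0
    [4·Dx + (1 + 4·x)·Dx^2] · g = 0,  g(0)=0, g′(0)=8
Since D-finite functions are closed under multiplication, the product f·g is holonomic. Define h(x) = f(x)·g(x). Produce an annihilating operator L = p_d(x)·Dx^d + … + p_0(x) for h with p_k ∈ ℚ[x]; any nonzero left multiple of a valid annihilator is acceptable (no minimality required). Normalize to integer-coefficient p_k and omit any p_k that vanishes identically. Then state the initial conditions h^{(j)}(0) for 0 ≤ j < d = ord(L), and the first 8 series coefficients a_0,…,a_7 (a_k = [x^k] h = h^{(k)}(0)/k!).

L = (-147 - 144·x - 224·x^2 + 256·x^3 + 256·x^4) + (-56 - 160·x + 384·x^2 + 512·x^3)·Dx + (-150 - 160·x - 192·x^2 + 512·x^3 + 512·x^4)·Dx^2 + (-56 - 160·x + 384·x^2 + 512·x^3)·Dx^3 + (-3 - 16·x + 32·x^2 + 256·x^3 + 256·x^4)·Dx^4  (order 4).
h: a_k = 0, -24, 48, -116, 360, -5829/5, 3906, -940403/70, …
ICs: h(0) = 0, h′(0) = -24, h′′(0) = 96, h′′′(0) = -696.

f: a_k = -3, 0, 3/2, 0, -1/8, 0, 1/240, 0, …
g: a_k = 0, 8, -16, 128/3, -128, 2048/5, -4096/3, 32768/7, …
f·g: L₀ = L_f ⊗_s L_g, ord ≤ 2·2.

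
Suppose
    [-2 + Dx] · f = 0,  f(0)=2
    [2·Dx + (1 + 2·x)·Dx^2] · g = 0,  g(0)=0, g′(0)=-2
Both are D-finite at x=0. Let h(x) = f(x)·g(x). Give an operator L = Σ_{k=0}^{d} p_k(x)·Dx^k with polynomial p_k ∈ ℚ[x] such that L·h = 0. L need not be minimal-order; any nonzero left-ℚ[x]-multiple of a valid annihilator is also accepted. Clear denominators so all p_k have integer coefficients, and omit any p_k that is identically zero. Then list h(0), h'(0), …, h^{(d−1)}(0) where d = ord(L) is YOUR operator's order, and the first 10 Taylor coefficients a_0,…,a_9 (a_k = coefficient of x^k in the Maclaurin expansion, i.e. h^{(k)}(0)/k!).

L = 8·x + (-2 - 8·x)·Dx + (1 + 2·x)·Dx^2  (order 2).
h: a_k = 0, -4, -4, -16/3, 0, -24/5, 56/9, -736/63, 928/45, -5032/135, …
ICs: h(0) = 0, h′(0) = -4.

f: a_k = 2, 4, 4, 8/3, 4/3, 8/15, 8/45, 16/315, 4/315, 8/2835, …
g: a_k = 0, -2, 2, -8/3, 4, -32/5, 32/3, -128/7, 32, -512/9, …
Sym-product of L_f,L_g gives L₀ (≤ ord 2).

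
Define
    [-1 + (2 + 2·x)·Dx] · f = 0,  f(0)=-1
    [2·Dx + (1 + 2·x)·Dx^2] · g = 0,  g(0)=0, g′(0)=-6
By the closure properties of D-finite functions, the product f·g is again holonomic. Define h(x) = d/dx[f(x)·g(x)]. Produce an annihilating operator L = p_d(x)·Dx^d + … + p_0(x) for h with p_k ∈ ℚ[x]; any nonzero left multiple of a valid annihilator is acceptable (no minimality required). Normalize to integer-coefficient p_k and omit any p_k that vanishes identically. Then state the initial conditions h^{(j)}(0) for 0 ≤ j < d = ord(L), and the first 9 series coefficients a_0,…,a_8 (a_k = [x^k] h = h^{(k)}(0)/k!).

f: a_k = -1, -1/2, 1/8, -1/16, 5/128, -7/256, 21/1024, -33/2048, 429/32768, …
g: a_k = 0, -6, 6, -8, 12, -96/5, 32, -384/7, 96, …
L₀ := L_f ⊗_s L_g (sym. prod.), ord ≤ 2.
Derive L from L₀ (diff closure).
L = (-11 - 4·x + 4·x^2) + (-28 - 36·x + 24·x^2 + 32·x^3)·Dx + (-4 - 8·x + 12·x^2 + 32·x^3 + 16·x^4)·Dx^2  (order 2).
h: a_k = 6, -6, 51/4, -55/2, 3709/64, -38403/320, 629127/2560, -2238717/4480, 116010231/114688, …
ICs: h(0) = 6, h′(0) = -6.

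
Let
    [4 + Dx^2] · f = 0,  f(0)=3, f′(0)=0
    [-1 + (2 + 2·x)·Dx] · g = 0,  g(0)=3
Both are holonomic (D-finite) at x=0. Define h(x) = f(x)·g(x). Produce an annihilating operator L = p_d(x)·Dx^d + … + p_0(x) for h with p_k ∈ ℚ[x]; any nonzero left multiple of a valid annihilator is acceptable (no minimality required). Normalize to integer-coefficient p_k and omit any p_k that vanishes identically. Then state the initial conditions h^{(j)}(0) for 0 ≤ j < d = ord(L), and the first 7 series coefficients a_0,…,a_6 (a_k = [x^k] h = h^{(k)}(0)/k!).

L = (19 + 32·x + 16·x^2) + (-4 - 4·x)·Dx + (4 + 8·x + 4·x^2)·Dx^2  (order 2).
h: a_k = 9, 9/2, -153/8, -135/16, 1011/128, 543/256, -5281/5120, …
ICs: h(0) = 9, h′(0) = 9/2.

f: a_k = 3, 0, -6, 0, 2, 0, -4/15, …
g: a_k = 3, 3/2, -3/8, 3/16, -15/128, 21/256, -63/1024, …
L₀ := L_f ⊗_s L_g (sym. prod.), ord ≤ 2.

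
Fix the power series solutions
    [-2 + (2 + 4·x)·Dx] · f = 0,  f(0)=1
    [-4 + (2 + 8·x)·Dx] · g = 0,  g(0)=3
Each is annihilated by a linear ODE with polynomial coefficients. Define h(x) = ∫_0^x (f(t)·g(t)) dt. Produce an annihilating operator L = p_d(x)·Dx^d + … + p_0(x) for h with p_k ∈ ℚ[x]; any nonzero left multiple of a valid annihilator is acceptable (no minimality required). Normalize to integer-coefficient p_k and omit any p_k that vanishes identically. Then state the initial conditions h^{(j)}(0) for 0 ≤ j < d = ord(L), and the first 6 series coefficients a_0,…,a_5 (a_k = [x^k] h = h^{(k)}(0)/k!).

f: a_k = 1, 1, -1/2, 1/2, -5/8, 7/8, …
g: a_k = 3, 6, -6, 12, -30, 84, …
L₀ := L_f ⊗_s L_g (sym. prod.), ord ≤ 1.
Integrate: L := L₀·Dx.
L = (-3 - 8·x)·Dx + (1 + 6·x + 8·x^2)·Dx^2  (order 2).
h: a_k = 0, 3, 9/2, -1/2, 9/8, -111/40, …
ICs: h(0) = 0, h′(0) = 3.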